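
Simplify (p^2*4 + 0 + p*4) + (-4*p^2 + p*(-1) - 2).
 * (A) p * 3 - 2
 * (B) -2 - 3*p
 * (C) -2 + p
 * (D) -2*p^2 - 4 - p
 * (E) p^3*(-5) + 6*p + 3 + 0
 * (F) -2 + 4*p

Adding the polynomials and combining like terms:
(p^2*4 + 0 + p*4) + (-4*p^2 + p*(-1) - 2)
= p * 3 - 2
A) p * 3 - 2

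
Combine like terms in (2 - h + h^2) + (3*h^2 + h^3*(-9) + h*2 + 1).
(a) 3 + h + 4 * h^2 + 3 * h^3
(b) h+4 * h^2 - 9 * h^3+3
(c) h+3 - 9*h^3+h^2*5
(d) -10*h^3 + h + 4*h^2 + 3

Adding the polynomials and combining like terms:
(2 - h + h^2) + (3*h^2 + h^3*(-9) + h*2 + 1)
= h+4 * h^2 - 9 * h^3+3
b) h+4 * h^2 - 9 * h^3+3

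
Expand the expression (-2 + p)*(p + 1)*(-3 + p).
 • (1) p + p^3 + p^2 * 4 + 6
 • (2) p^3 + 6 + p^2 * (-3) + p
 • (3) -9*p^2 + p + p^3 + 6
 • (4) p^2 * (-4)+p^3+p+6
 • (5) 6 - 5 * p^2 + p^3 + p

Expanding (-2 + p)*(p + 1)*(-3 + p):
= p^2 * (-4)+p^3+p+6
4) p^2 * (-4)+p^3+p+6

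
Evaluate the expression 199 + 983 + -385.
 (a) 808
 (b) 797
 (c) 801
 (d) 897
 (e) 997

First: 199 + 983 = 1182
Then: 1182 + -385 = 797
b) 797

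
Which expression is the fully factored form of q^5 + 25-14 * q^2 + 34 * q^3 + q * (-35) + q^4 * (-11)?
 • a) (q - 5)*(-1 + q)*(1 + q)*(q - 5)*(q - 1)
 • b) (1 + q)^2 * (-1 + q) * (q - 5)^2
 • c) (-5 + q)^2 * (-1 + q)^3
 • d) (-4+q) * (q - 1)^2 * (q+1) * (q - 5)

We need to factor q^5 + 25-14 * q^2 + 34 * q^3 + q * (-35) + q^4 * (-11).
The factored form is (q - 5)*(-1 + q)*(1 + q)*(q - 5)*(q - 1).
a) (q - 5)*(-1 + q)*(1 + q)*(q - 5)*(q - 1)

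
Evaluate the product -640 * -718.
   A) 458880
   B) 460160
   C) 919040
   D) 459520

-640 * -718 = 459520
D) 459520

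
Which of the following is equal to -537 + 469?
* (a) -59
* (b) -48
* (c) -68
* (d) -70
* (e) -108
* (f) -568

-537 + 469 = -68
c) -68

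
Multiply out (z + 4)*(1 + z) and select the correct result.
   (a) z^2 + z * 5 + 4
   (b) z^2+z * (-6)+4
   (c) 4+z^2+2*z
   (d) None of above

Expanding (z + 4)*(1 + z):
= z^2 + z * 5 + 4
a) z^2 + z * 5 + 4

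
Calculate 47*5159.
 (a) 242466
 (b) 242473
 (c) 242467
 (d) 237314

47 * 5159 = 242473
b) 242473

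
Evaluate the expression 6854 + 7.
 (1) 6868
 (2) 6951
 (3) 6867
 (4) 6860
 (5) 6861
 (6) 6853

6854 + 7 = 6861
5) 6861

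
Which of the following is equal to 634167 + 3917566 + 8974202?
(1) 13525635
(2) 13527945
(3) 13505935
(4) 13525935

First: 634167 + 3917566 = 4551733
Then: 4551733 + 8974202 = 13525935
4) 13525935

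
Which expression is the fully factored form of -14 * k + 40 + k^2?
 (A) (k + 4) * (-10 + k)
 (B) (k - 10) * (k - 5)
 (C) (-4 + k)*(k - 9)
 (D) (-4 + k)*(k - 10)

We need to factor -14 * k + 40 + k^2.
The factored form is (-4 + k)*(k - 10).
D) (-4 + k)*(k - 10)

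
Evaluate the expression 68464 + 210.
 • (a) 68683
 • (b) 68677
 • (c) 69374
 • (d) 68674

68464 + 210 = 68674
d) 68674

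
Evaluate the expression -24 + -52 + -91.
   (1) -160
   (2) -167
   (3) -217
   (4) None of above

First: -24 + -52 = -76
Then: -76 + -91 = -167
2) -167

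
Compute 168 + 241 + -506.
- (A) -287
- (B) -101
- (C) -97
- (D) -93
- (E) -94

First: 168 + 241 = 409
Then: 409 + -506 = -97
C) -97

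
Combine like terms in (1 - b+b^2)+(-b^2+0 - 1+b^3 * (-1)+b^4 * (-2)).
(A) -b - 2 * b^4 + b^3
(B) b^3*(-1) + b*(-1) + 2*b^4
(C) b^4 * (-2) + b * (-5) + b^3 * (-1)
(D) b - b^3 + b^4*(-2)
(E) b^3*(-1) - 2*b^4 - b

Adding the polynomials and combining like terms:
(1 - b + b^2) + (-b^2 + 0 - 1 + b^3*(-1) + b^4*(-2))
= b^3*(-1) - 2*b^4 - b
E) b^3*(-1) - 2*b^4 - b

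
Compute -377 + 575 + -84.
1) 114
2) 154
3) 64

First: -377 + 575 = 198
Then: 198 + -84 = 114
1) 114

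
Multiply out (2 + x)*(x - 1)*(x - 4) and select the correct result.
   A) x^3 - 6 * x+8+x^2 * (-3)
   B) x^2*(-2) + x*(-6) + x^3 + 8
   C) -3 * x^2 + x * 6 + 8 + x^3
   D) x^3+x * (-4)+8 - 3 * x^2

Expanding (2 + x)*(x - 1)*(x - 4):
= x^3 - 6 * x+8+x^2 * (-3)
A) x^3 - 6 * x+8+x^2 * (-3)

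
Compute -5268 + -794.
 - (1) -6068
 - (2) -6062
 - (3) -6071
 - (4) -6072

-5268 + -794 = -6062
2) -6062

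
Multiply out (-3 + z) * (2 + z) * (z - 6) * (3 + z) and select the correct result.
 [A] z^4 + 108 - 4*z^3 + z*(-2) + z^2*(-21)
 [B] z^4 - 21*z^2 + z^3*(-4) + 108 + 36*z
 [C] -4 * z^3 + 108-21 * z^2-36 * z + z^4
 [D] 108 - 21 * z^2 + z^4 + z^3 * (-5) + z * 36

Expanding (-3 + z) * (2 + z) * (z - 6) * (3 + z):
= z^4 - 21*z^2 + z^3*(-4) + 108 + 36*z
B) z^4 - 21*z^2 + z^3*(-4) + 108 + 36*z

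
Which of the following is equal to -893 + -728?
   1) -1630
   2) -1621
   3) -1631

-893 + -728 = -1621
2) -1621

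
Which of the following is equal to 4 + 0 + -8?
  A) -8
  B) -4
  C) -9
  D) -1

First: 4 + 0 = 4
Then: 4 + -8 = -4
B) -4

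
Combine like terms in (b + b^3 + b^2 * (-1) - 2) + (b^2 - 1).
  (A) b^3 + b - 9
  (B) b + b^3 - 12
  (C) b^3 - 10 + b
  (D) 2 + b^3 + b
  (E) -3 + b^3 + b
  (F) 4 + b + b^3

Adding the polynomials and combining like terms:
(b + b^3 + b^2*(-1) - 2) + (b^2 - 1)
= -3 + b^3 + b
E) -3 + b^3 + b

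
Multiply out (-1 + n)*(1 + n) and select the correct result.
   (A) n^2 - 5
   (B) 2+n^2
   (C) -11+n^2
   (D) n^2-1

Expanding (-1 + n)*(1 + n):
= n^2-1
D) n^2-1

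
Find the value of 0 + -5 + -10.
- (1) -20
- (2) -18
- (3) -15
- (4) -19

First: 0 + -5 = -5
Then: -5 + -10 = -15
3) -15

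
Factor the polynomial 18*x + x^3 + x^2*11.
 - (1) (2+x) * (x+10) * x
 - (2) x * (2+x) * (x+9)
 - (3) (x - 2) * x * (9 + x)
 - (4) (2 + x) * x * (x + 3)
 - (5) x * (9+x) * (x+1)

We need to factor 18*x + x^3 + x^2*11.
The factored form is x * (2+x) * (x+9).
2) x * (2+x) * (x+9)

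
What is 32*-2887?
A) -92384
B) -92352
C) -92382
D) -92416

32 * -2887 = -92384
A) -92384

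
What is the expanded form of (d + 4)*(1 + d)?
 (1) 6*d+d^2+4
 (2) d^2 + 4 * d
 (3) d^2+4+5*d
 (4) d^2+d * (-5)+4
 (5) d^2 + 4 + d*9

Expanding (d + 4)*(1 + d):
= d^2+4+5*d
3) d^2+4+5*d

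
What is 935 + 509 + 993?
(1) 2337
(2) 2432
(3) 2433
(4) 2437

First: 935 + 509 = 1444
Then: 1444 + 993 = 2437
4) 2437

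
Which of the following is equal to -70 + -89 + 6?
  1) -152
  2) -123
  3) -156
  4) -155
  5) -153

First: -70 + -89 = -159
Then: -159 + 6 = -153
5) -153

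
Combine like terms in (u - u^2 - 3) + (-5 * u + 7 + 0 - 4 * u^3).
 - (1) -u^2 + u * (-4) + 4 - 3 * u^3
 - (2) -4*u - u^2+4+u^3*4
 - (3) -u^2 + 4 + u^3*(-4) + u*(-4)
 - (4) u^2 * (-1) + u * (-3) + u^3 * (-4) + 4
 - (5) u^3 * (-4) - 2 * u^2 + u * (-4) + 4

Adding the polynomials and combining like terms:
(u - u^2 - 3) + (-5*u + 7 + 0 - 4*u^3)
= -u^2 + 4 + u^3*(-4) + u*(-4)
3) -u^2 + 4 + u^3*(-4) + u*(-4)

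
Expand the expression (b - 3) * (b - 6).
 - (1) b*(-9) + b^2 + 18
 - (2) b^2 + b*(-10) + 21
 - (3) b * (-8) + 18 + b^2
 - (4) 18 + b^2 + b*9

Expanding (b - 3) * (b - 6):
= b*(-9) + b^2 + 18
1) b*(-9) + b^2 + 18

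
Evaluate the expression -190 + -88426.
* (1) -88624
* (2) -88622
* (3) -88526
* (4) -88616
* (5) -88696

-190 + -88426 = -88616
4) -88616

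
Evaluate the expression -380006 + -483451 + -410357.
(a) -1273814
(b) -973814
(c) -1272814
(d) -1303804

First: -380006 + -483451 = -863457
Then: -863457 + -410357 = -1273814
a) -1273814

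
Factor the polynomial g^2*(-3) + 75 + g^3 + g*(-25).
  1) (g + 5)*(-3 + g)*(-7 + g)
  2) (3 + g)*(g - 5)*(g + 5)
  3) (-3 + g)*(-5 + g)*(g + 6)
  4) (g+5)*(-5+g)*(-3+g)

We need to factor g^2*(-3) + 75 + g^3 + g*(-25).
The factored form is (g+5)*(-5+g)*(-3+g).
4) (g+5)*(-5+g)*(-3+g)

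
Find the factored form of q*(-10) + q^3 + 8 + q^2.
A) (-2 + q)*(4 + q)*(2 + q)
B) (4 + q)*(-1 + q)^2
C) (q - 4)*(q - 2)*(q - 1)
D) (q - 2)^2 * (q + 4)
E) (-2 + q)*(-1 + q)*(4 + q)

We need to factor q*(-10) + q^3 + 8 + q^2.
The factored form is (-2 + q)*(-1 + q)*(4 + q).
E) (-2 + q)*(-1 + q)*(4 + q)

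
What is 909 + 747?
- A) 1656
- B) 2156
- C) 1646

909 + 747 = 1656
A) 1656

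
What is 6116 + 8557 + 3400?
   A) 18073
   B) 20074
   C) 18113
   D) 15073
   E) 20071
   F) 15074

First: 6116 + 8557 = 14673
Then: 14673 + 3400 = 18073
A) 18073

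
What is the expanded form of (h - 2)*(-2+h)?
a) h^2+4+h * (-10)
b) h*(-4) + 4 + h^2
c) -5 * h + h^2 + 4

Expanding (h - 2)*(-2+h):
= h*(-4) + 4 + h^2
b) h*(-4) + 4 + h^2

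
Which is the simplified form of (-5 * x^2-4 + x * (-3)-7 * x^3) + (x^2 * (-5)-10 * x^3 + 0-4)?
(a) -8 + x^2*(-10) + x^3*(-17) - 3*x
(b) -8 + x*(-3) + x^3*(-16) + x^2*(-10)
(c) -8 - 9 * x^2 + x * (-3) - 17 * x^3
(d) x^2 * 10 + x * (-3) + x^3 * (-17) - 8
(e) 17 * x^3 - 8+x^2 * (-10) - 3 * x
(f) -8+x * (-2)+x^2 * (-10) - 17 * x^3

Adding the polynomials and combining like terms:
(-5*x^2 - 4 + x*(-3) - 7*x^3) + (x^2*(-5) - 10*x^3 + 0 - 4)
= -8 + x^2*(-10) + x^3*(-17) - 3*x
a) -8 + x^2*(-10) + x^3*(-17) - 3*x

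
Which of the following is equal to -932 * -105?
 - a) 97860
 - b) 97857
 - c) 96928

-932 * -105 = 97860
a) 97860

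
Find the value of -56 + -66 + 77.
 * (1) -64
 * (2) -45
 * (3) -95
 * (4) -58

First: -56 + -66 = -122
Then: -122 + 77 = -45
2) -45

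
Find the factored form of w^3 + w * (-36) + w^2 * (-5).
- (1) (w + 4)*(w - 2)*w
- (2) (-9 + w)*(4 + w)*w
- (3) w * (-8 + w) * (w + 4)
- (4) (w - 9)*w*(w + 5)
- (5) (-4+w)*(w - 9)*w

We need to factor w^3 + w * (-36) + w^2 * (-5).
The factored form is (-9 + w)*(4 + w)*w.
2) (-9 + w)*(4 + w)*w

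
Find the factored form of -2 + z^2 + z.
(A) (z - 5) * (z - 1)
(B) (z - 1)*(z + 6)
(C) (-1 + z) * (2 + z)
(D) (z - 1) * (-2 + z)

We need to factor -2 + z^2 + z.
The factored form is (-1 + z) * (2 + z).
C) (-1 + z) * (2 + z)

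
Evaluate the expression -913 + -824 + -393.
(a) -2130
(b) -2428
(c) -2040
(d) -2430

First: -913 + -824 = -1737
Then: -1737 + -393 = -2130
a) -2130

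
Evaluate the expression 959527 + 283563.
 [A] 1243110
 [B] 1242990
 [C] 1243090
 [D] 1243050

959527 + 283563 = 1243090
C) 1243090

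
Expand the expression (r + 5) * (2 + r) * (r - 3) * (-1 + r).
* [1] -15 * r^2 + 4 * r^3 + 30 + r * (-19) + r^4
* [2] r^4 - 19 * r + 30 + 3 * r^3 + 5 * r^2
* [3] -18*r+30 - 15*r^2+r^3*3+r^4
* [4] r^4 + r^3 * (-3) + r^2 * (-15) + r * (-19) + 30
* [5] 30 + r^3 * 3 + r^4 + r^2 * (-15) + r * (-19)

Expanding (r + 5) * (2 + r) * (r - 3) * (-1 + r):
= 30 + r^3 * 3 + r^4 + r^2 * (-15) + r * (-19)
5) 30 + r^3 * 3 + r^4 + r^2 * (-15) + r * (-19)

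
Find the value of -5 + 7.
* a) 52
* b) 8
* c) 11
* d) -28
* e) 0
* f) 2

-5 + 7 = 2
f) 2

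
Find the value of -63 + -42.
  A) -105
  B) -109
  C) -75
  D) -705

-63 + -42 = -105
A) -105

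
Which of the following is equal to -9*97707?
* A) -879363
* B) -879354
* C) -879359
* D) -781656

-9 * 97707 = -879363
A) -879363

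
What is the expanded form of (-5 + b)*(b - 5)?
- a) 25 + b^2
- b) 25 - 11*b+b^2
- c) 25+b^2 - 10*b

Expanding (-5 + b)*(b - 5):
= 25+b^2 - 10*b
c) 25+b^2 - 10*b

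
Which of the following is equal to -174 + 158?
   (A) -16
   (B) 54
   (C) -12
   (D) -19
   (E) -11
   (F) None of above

-174 + 158 = -16
A) -16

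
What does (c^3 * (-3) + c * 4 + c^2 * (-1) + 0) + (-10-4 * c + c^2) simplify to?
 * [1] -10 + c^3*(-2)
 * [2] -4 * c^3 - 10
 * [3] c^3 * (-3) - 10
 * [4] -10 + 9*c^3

Adding the polynomials and combining like terms:
(c^3*(-3) + c*4 + c^2*(-1) + 0) + (-10 - 4*c + c^2)
= c^3 * (-3) - 10
3) c^3 * (-3) - 10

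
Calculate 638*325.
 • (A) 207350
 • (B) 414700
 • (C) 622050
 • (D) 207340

638 * 325 = 207350
A) 207350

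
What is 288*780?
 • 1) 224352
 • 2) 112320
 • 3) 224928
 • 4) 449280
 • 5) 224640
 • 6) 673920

288 * 780 = 224640
5) 224640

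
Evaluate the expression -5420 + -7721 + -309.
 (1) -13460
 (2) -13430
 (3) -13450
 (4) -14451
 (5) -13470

First: -5420 + -7721 = -13141
Then: -13141 + -309 = -13450
3) -13450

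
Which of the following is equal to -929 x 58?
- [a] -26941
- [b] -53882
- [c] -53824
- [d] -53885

-929 * 58 = -53882
b) -53882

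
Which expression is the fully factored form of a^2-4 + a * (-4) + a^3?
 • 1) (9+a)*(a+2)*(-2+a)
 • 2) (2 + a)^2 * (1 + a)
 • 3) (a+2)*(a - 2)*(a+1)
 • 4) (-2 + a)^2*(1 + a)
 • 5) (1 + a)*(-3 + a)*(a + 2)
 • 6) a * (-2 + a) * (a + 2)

We need to factor a^2-4 + a * (-4) + a^3.
The factored form is (a+2)*(a - 2)*(a+1).
3) (a+2)*(a - 2)*(a+1)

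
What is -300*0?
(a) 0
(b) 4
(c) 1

-300 * 0 = 0
a) 0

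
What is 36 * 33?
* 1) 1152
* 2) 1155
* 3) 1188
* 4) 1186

36 * 33 = 1188
3) 1188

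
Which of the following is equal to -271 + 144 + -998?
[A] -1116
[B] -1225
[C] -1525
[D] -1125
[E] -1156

First: -271 + 144 = -127
Then: -127 + -998 = -1125
D) -1125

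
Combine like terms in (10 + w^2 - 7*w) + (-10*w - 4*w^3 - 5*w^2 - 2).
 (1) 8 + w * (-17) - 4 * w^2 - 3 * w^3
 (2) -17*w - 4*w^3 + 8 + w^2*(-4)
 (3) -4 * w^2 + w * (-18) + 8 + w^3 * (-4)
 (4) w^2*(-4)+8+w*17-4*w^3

Adding the polynomials and combining like terms:
(10 + w^2 - 7*w) + (-10*w - 4*w^3 - 5*w^2 - 2)
= -17*w - 4*w^3 + 8 + w^2*(-4)
2) -17*w - 4*w^3 + 8 + w^2*(-4)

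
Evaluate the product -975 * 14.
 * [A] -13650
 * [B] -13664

-975 * 14 = -13650
A) -13650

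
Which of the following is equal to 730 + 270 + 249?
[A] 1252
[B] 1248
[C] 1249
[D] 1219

First: 730 + 270 = 1000
Then: 1000 + 249 = 1249
C) 1249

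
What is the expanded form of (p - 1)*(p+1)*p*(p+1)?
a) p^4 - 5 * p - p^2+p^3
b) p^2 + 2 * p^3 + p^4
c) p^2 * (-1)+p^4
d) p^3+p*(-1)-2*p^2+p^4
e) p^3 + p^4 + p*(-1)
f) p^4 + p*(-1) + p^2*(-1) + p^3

Expanding (p - 1)*(p+1)*p*(p+1):
= p^4 + p*(-1) + p^2*(-1) + p^3
f) p^4 + p*(-1) + p^2*(-1) + p^3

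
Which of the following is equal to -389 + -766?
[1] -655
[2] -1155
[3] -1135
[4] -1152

-389 + -766 = -1155
2) -1155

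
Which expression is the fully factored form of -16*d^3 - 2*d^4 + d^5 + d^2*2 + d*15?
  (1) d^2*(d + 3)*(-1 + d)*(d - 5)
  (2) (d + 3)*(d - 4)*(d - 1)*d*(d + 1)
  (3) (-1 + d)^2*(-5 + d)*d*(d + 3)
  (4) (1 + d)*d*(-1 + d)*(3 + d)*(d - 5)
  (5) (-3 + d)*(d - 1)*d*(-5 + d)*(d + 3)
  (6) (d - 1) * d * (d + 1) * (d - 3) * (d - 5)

We need to factor -16*d^3 - 2*d^4 + d^5 + d^2*2 + d*15.
The factored form is (1 + d)*d*(-1 + d)*(3 + d)*(d - 5).
4) (1 + d)*d*(-1 + d)*(3 + d)*(d - 5)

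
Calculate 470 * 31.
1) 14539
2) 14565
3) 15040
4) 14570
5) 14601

470 * 31 = 14570
4) 14570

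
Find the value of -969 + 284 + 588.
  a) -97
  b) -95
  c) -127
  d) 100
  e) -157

First: -969 + 284 = -685
Then: -685 + 588 = -97
a) -97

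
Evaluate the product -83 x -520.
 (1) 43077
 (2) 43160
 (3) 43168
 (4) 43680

-83 * -520 = 43160
2) 43160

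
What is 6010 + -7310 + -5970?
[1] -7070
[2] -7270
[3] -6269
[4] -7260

First: 6010 + -7310 = -1300
Then: -1300 + -5970 = -7270
2) -7270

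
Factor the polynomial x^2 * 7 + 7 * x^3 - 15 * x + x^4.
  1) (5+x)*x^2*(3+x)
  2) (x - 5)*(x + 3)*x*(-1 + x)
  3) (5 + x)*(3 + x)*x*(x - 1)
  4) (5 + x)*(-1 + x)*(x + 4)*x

We need to factor x^2 * 7 + 7 * x^3 - 15 * x + x^4.
The factored form is (5 + x)*(3 + x)*x*(x - 1).
3) (5 + x)*(3 + x)*x*(x - 1)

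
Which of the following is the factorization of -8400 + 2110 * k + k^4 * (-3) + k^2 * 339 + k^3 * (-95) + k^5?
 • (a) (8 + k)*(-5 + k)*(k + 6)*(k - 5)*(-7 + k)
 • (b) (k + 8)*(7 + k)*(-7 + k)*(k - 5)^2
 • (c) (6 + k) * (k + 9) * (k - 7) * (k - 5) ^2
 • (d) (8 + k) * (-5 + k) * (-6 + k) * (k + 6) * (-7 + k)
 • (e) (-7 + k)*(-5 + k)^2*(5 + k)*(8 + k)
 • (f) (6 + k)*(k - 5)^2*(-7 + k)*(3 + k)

We need to factor -8400 + 2110 * k + k^4 * (-3) + k^2 * 339 + k^3 * (-95) + k^5.
The factored form is (8 + k)*(-5 + k)*(k + 6)*(k - 5)*(-7 + k).
a) (8 + k)*(-5 + k)*(k + 6)*(k - 5)*(-7 + k)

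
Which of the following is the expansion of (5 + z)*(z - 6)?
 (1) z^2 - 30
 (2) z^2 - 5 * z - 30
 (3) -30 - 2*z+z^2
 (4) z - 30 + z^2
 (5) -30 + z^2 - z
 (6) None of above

Expanding (5 + z)*(z - 6):
= -30 + z^2 - z
5) -30 + z^2 - z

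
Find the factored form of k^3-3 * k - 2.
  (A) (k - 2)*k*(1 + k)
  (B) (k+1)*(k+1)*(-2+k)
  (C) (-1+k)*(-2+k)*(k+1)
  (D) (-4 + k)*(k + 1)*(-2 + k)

We need to factor k^3-3 * k - 2.
The factored form is (k+1)*(k+1)*(-2+k).
B) (k+1)*(k+1)*(-2+k)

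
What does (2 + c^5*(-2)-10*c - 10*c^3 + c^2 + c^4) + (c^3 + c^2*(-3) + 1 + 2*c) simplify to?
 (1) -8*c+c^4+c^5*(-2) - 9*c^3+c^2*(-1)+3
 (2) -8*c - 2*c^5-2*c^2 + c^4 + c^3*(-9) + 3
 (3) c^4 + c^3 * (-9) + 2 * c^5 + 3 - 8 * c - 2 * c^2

Adding the polynomials and combining like terms:
(2 + c^5*(-2) - 10*c - 10*c^3 + c^2 + c^4) + (c^3 + c^2*(-3) + 1 + 2*c)
= -8*c - 2*c^5-2*c^2 + c^4 + c^3*(-9) + 3
2) -8*c - 2*c^5-2*c^2 + c^4 + c^3*(-9) + 3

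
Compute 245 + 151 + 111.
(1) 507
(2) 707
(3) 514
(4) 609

First: 245 + 151 = 396
Then: 396 + 111 = 507
1) 507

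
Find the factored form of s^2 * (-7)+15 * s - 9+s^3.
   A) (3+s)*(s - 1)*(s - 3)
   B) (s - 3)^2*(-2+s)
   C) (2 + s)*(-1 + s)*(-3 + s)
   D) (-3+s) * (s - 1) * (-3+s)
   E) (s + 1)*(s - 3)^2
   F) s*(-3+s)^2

We need to factor s^2 * (-7)+15 * s - 9+s^3.
The factored form is (-3+s) * (s - 1) * (-3+s).
D) (-3+s) * (s - 1) * (-3+s)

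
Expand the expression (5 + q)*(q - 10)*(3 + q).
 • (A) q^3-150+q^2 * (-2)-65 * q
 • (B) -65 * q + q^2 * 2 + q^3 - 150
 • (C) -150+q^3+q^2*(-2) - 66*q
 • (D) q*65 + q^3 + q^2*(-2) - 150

Expanding (5 + q)*(q - 10)*(3 + q):
= q^3-150+q^2 * (-2)-65 * q
A) q^3-150+q^2 * (-2)-65 * q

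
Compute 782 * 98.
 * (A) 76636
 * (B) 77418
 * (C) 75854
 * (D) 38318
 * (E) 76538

782 * 98 = 76636
A) 76636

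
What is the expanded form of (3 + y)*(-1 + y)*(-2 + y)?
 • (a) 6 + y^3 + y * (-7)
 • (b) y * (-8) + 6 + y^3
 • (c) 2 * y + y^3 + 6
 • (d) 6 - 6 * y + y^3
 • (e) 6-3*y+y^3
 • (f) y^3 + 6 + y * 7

Expanding (3 + y)*(-1 + y)*(-2 + y):
= 6 + y^3 + y * (-7)
a) 6 + y^3 + y * (-7)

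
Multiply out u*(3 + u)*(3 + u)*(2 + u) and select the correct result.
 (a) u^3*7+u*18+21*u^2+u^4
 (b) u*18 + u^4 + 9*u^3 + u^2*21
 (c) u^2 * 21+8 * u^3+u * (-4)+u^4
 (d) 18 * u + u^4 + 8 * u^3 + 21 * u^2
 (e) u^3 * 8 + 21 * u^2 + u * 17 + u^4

Expanding u*(3 + u)*(3 + u)*(2 + u):
= 18 * u + u^4 + 8 * u^3 + 21 * u^2
d) 18 * u + u^4 + 8 * u^3 + 21 * u^2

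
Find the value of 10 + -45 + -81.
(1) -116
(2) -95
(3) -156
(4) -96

First: 10 + -45 = -35
Then: -35 + -81 = -116
1) -116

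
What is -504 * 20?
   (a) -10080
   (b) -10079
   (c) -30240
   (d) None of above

-504 * 20 = -10080
a) -10080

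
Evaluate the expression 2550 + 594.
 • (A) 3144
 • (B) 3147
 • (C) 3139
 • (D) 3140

2550 + 594 = 3144
A) 3144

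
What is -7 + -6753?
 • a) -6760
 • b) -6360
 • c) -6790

-7 + -6753 = -6760
a) -6760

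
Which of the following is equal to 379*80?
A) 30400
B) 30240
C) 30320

379 * 80 = 30320
C) 30320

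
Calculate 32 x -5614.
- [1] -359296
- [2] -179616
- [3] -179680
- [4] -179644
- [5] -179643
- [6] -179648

32 * -5614 = -179648
6) -179648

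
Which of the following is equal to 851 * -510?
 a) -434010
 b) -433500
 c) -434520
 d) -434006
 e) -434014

851 * -510 = -434010
a) -434010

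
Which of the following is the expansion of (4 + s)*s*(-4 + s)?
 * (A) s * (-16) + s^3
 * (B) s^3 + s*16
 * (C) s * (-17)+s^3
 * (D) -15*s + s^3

Expanding (4 + s)*s*(-4 + s):
= s * (-16) + s^3
A) s * (-16) + s^3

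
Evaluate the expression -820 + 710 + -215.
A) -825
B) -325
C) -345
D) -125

First: -820 + 710 = -110
Then: -110 + -215 = -325
B) -325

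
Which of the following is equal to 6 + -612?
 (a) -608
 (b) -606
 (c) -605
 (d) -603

6 + -612 = -606
b) -606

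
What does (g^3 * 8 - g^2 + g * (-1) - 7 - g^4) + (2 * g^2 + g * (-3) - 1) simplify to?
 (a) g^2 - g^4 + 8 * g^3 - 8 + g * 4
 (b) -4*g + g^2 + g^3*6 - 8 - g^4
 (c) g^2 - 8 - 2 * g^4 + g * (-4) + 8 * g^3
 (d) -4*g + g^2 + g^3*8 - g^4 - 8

Adding the polynomials and combining like terms:
(g^3*8 - g^2 + g*(-1) - 7 - g^4) + (2*g^2 + g*(-3) - 1)
= -4*g + g^2 + g^3*8 - g^4 - 8
d) -4*g + g^2 + g^3*8 - g^4 - 8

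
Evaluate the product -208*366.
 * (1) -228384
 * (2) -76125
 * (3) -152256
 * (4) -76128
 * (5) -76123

-208 * 366 = -76128
4) -76128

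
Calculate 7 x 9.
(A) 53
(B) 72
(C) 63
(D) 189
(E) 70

7 * 9 = 63
C) 63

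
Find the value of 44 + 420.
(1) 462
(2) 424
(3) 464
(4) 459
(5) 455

44 + 420 = 464
3) 464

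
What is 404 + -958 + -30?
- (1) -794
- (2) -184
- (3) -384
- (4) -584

First: 404 + -958 = -554
Then: -554 + -30 = -584
4) -584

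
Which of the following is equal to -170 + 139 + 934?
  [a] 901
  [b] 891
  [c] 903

First: -170 + 139 = -31
Then: -31 + 934 = 903
c) 903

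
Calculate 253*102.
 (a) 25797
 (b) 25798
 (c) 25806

253 * 102 = 25806
c) 25806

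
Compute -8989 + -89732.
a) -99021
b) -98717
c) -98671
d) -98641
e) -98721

-8989 + -89732 = -98721
e) -98721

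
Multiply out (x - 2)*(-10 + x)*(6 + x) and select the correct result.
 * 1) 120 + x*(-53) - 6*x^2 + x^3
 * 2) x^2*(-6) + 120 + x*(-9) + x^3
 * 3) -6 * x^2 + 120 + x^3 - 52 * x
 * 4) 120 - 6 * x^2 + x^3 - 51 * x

Expanding (x - 2)*(-10 + x)*(6 + x):
= -6 * x^2 + 120 + x^3 - 52 * x
3) -6 * x^2 + 120 + x^3 - 52 * x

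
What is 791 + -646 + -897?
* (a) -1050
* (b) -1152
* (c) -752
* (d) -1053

First: 791 + -646 = 145
Then: 145 + -897 = -752
c) -752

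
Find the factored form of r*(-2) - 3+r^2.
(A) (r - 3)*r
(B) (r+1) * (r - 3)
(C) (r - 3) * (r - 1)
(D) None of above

We need to factor r*(-2) - 3+r^2.
The factored form is (r+1) * (r - 3).
B) (r+1) * (r - 3)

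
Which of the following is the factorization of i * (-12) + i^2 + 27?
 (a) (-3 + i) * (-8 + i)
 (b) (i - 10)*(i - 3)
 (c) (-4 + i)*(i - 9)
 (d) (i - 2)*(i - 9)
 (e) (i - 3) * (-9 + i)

We need to factor i * (-12) + i^2 + 27.
The factored form is (i - 3) * (-9 + i).
e) (i - 3) * (-9 + i)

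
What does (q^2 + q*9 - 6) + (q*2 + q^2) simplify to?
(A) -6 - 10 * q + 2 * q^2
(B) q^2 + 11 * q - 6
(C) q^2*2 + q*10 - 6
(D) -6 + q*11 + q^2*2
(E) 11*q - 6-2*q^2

Adding the polynomials and combining like terms:
(q^2 + q*9 - 6) + (q*2 + q^2)
= -6 + q*11 + q^2*2
D) -6 + q*11 + q^2*2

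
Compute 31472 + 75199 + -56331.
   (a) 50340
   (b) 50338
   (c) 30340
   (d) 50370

First: 31472 + 75199 = 106671
Then: 106671 + -56331 = 50340
a) 50340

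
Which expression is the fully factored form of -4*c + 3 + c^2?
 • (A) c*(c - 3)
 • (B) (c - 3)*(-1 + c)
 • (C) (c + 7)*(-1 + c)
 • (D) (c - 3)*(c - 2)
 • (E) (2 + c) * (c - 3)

We need to factor -4*c + 3 + c^2.
The factored form is (c - 3)*(-1 + c).
B) (c - 3)*(-1 + c)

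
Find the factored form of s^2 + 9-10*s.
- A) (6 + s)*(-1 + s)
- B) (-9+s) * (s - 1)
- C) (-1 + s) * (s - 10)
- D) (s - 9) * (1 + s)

We need to factor s^2 + 9-10*s.
The factored form is (-9+s) * (s - 1).
B) (-9+s) * (s - 1)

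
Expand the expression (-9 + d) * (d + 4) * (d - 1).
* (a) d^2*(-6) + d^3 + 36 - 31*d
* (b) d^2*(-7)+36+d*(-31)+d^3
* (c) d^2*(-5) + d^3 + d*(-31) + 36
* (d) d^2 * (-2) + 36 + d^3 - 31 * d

Expanding (-9 + d) * (d + 4) * (d - 1):
= d^2*(-6) + d^3 + 36 - 31*d
a) d^2*(-6) + d^3 + 36 - 31*d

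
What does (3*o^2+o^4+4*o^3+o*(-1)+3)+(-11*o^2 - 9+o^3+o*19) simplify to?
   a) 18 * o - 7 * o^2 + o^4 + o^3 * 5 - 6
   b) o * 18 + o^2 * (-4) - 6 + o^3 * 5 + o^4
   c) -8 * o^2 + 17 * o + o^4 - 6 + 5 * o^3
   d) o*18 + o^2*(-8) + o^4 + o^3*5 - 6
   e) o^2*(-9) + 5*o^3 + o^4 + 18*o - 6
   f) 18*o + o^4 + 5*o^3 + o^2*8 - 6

Adding the polynomials and combining like terms:
(3*o^2 + o^4 + 4*o^3 + o*(-1) + 3) + (-11*o^2 - 9 + o^3 + o*19)
= o*18 + o^2*(-8) + o^4 + o^3*5 - 6
d) o*18 + o^2*(-8) + o^4 + o^3*5 - 6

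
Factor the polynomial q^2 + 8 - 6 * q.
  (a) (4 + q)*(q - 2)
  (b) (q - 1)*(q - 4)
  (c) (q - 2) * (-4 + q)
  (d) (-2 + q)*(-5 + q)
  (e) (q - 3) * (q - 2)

We need to factor q^2 + 8 - 6 * q.
The factored form is (q - 2) * (-4 + q).
c) (q - 2) * (-4 + q)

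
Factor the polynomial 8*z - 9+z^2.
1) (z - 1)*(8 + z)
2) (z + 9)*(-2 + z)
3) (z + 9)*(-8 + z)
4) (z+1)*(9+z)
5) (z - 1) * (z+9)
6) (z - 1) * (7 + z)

We need to factor 8*z - 9+z^2.
The factored form is (z - 1) * (z+9).
5) (z - 1) * (z+9)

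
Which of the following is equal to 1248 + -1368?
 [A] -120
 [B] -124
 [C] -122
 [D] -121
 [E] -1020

1248 + -1368 = -120
A) -120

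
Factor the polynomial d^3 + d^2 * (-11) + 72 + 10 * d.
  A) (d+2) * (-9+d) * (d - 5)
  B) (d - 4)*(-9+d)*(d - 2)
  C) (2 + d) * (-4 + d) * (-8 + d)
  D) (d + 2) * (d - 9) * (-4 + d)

We need to factor d^3 + d^2 * (-11) + 72 + 10 * d.
The factored form is (d + 2) * (d - 9) * (-4 + d).
D) (d + 2) * (d - 9) * (-4 + d)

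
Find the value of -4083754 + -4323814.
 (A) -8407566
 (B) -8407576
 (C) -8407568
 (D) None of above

-4083754 + -4323814 = -8407568
C) -8407568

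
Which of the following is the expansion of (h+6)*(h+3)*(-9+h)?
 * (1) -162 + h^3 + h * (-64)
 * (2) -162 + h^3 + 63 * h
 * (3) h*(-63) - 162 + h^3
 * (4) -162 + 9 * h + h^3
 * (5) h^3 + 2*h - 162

Expanding (h+6)*(h+3)*(-9+h):
= h*(-63) - 162 + h^3
3) h*(-63) - 162 + h^3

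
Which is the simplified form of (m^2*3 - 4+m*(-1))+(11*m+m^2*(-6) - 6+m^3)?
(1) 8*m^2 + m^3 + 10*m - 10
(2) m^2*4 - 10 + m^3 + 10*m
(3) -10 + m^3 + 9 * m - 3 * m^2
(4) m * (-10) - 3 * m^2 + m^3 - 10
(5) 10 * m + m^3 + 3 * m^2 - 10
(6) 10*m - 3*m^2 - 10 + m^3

Adding the polynomials and combining like terms:
(m^2*3 - 4 + m*(-1)) + (11*m + m^2*(-6) - 6 + m^3)
= 10*m - 3*m^2 - 10 + m^3
6) 10*m - 3*m^2 - 10 + m^3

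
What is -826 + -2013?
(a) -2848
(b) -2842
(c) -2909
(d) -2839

-826 + -2013 = -2839
d) -2839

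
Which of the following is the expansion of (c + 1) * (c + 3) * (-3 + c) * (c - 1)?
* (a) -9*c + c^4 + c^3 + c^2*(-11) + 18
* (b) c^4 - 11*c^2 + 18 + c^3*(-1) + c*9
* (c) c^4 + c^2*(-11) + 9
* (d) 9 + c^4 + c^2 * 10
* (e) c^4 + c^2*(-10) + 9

Expanding (c + 1) * (c + 3) * (-3 + c) * (c - 1):
= c^4 + c^2*(-10) + 9
e) c^4 + c^2*(-10) + 9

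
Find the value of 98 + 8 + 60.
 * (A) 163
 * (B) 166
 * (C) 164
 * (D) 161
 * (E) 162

First: 98 + 8 = 106
Then: 106 + 60 = 166
B) 166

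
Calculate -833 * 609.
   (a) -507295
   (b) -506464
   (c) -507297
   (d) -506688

-833 * 609 = -507297
c) -507297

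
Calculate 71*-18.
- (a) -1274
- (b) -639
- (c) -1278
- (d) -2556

71 * -18 = -1278
c) -1278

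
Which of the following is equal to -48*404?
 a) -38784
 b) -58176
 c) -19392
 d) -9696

-48 * 404 = -19392
c) -19392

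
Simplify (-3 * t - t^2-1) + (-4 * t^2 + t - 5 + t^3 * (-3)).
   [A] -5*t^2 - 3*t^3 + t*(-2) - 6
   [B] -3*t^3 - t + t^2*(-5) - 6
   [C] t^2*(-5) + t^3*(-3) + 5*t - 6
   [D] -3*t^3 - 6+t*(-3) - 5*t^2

Adding the polynomials and combining like terms:
(-3*t - t^2 - 1) + (-4*t^2 + t - 5 + t^3*(-3))
= -5*t^2 - 3*t^3 + t*(-2) - 6
A) -5*t^2 - 3*t^3 + t*(-2) - 6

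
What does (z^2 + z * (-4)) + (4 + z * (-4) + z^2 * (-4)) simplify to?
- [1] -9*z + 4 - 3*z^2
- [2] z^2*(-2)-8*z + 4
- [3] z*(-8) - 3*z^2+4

Adding the polynomials and combining like terms:
(z^2 + z*(-4)) + (4 + z*(-4) + z^2*(-4))
= z*(-8) - 3*z^2+4
3) z*(-8) - 3*z^2+4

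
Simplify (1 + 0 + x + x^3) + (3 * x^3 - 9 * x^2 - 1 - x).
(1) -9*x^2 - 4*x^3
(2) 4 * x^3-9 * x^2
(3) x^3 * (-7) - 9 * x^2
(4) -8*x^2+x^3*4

Adding the polynomials and combining like terms:
(1 + 0 + x + x^3) + (3*x^3 - 9*x^2 - 1 - x)
= 4 * x^3-9 * x^2
2) 4 * x^3-9 * x^2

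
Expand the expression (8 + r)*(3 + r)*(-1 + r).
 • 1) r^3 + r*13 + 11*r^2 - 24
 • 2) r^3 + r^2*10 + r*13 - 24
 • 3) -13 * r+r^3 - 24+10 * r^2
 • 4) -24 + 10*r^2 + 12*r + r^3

Expanding (8 + r)*(3 + r)*(-1 + r):
= r^3 + r^2*10 + r*13 - 24
2) r^3 + r^2*10 + r*13 - 24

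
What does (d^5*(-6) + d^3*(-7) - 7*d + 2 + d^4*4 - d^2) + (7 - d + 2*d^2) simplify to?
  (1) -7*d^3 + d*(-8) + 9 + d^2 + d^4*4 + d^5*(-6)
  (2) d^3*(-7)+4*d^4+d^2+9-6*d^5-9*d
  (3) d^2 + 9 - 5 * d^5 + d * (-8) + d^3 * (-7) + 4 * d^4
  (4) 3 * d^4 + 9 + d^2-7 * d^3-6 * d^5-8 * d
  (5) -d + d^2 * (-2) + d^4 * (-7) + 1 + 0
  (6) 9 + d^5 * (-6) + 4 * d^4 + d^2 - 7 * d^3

Adding the polynomials and combining like terms:
(d^5*(-6) + d^3*(-7) - 7*d + 2 + d^4*4 - d^2) + (7 - d + 2*d^2)
= -7*d^3 + d*(-8) + 9 + d^2 + d^4*4 + d^5*(-6)
1) -7*d^3 + d*(-8) + 9 + d^2 + d^4*4 + d^5*(-6)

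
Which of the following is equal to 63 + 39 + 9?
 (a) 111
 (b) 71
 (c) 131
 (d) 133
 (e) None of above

First: 63 + 39 = 102
Then: 102 + 9 = 111
a) 111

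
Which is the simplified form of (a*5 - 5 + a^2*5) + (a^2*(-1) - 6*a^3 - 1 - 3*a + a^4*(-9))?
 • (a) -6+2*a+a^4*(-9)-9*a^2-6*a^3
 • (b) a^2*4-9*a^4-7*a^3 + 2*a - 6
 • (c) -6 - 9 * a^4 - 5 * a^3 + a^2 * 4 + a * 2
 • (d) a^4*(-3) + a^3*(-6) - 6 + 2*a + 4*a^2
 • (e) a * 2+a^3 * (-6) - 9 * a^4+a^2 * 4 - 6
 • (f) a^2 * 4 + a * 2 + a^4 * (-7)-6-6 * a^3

Adding the polynomials and combining like terms:
(a*5 - 5 + a^2*5) + (a^2*(-1) - 6*a^3 - 1 - 3*a + a^4*(-9))
= a * 2+a^3 * (-6) - 9 * a^4+a^2 * 4 - 6
e) a * 2+a^3 * (-6) - 9 * a^4+a^2 * 4 - 6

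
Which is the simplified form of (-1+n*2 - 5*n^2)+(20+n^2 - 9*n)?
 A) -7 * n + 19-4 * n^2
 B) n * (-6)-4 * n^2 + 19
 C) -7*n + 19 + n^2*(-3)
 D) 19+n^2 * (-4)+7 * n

Adding the polynomials and combining like terms:
(-1 + n*2 - 5*n^2) + (20 + n^2 - 9*n)
= -7 * n + 19-4 * n^2
A) -7 * n + 19-4 * n^2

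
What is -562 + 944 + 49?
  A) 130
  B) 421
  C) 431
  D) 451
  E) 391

First: -562 + 944 = 382
Then: 382 + 49 = 431
C) 431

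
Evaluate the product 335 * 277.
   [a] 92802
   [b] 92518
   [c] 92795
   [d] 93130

335 * 277 = 92795
c) 92795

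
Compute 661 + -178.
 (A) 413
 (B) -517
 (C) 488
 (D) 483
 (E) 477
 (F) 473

661 + -178 = 483
D) 483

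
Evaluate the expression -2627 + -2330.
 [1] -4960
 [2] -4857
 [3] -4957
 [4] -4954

-2627 + -2330 = -4957
3) -4957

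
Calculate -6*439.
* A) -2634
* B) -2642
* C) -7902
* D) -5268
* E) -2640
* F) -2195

-6 * 439 = -2634
A) -2634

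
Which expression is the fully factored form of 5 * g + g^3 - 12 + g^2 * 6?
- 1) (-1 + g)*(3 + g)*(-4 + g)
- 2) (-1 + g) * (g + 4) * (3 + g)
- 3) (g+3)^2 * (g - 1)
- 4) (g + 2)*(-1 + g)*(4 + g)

We need to factor 5 * g + g^3 - 12 + g^2 * 6.
The factored form is (-1 + g) * (g + 4) * (3 + g).
2) (-1 + g) * (g + 4) * (3 + g)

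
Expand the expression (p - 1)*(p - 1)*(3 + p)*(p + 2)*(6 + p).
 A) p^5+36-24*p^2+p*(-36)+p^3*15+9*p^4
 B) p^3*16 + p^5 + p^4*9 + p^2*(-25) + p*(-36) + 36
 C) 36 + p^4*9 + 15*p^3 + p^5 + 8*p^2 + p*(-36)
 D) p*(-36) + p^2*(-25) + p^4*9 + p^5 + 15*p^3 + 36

Expanding (p - 1)*(p - 1)*(3 + p)*(p + 2)*(6 + p):
= p*(-36) + p^2*(-25) + p^4*9 + p^5 + 15*p^3 + 36
D) p*(-36) + p^2*(-25) + p^4*9 + p^5 + 15*p^3 + 36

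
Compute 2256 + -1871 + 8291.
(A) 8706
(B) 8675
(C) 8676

First: 2256 + -1871 = 385
Then: 385 + 8291 = 8676
C) 8676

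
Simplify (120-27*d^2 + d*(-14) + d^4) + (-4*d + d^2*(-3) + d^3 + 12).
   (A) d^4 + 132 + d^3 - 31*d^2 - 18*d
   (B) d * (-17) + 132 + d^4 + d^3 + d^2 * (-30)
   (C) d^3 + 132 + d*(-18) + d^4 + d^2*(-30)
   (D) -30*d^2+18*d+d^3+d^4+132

Adding the polynomials and combining like terms:
(120 - 27*d^2 + d*(-14) + d^4) + (-4*d + d^2*(-3) + d^3 + 12)
= d^3 + 132 + d*(-18) + d^4 + d^2*(-30)
C) d^3 + 132 + d*(-18) + d^4 + d^2*(-30)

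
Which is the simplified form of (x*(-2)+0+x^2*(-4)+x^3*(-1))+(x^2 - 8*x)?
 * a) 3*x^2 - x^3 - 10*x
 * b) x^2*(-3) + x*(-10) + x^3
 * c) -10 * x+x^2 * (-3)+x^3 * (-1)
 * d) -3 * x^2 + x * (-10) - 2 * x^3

Adding the polynomials and combining like terms:
(x*(-2) + 0 + x^2*(-4) + x^3*(-1)) + (x^2 - 8*x)
= -10 * x+x^2 * (-3)+x^3 * (-1)
c) -10 * x+x^2 * (-3)+x^3 * (-1)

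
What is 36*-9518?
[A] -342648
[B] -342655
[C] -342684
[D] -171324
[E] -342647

36 * -9518 = -342648
A) -342648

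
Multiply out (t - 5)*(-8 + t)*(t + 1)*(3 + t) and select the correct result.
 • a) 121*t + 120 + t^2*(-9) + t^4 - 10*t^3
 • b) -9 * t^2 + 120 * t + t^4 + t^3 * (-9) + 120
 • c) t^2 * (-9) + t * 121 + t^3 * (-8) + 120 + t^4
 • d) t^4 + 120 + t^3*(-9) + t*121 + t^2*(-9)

Expanding (t - 5)*(-8 + t)*(t + 1)*(3 + t):
= t^4 + 120 + t^3*(-9) + t*121 + t^2*(-9)
d) t^4 + 120 + t^3*(-9) + t*121 + t^2*(-9)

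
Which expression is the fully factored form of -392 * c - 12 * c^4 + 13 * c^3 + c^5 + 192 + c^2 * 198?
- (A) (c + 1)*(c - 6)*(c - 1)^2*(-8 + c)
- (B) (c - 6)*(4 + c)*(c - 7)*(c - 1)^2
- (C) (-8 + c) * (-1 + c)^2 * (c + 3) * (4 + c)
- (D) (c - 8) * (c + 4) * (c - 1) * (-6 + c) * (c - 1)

We need to factor -392 * c - 12 * c^4 + 13 * c^3 + c^5 + 192 + c^2 * 198.
The factored form is (c - 8) * (c + 4) * (c - 1) * (-6 + c) * (c - 1).
D) (c - 8) * (c + 4) * (c - 1) * (-6 + c) * (c - 1)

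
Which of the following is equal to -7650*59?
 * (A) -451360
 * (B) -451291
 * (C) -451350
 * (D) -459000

-7650 * 59 = -451350
C) -451350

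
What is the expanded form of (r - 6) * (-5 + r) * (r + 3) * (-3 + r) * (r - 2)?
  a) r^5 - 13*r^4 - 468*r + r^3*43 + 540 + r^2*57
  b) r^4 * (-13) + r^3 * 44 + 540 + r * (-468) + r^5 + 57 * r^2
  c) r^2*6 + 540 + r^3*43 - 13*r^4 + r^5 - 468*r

Expanding (r - 6) * (-5 + r) * (r + 3) * (-3 + r) * (r - 2):
= r^5 - 13*r^4 - 468*r + r^3*43 + 540 + r^2*57
a) r^5 - 13*r^4 - 468*r + r^3*43 + 540 + r^2*57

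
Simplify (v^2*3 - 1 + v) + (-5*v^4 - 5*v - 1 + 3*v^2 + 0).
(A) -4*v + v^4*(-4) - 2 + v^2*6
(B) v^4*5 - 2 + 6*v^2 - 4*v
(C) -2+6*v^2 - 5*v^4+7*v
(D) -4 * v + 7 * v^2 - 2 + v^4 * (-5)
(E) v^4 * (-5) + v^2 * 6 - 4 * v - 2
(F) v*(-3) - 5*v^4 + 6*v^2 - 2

Adding the polynomials and combining like terms:
(v^2*3 - 1 + v) + (-5*v^4 - 5*v - 1 + 3*v^2 + 0)
= v^4 * (-5) + v^2 * 6 - 4 * v - 2
E) v^4 * (-5) + v^2 * 6 - 4 * v - 2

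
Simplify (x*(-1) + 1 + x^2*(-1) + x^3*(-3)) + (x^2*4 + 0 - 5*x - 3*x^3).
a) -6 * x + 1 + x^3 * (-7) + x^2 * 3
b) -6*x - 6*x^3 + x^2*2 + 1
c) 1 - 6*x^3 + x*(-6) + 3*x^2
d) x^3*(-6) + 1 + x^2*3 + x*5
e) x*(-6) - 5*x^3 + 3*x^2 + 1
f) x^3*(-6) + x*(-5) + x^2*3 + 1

Adding the polynomials and combining like terms:
(x*(-1) + 1 + x^2*(-1) + x^3*(-3)) + (x^2*4 + 0 - 5*x - 3*x^3)
= 1 - 6*x^3 + x*(-6) + 3*x^2
c) 1 - 6*x^3 + x*(-6) + 3*x^2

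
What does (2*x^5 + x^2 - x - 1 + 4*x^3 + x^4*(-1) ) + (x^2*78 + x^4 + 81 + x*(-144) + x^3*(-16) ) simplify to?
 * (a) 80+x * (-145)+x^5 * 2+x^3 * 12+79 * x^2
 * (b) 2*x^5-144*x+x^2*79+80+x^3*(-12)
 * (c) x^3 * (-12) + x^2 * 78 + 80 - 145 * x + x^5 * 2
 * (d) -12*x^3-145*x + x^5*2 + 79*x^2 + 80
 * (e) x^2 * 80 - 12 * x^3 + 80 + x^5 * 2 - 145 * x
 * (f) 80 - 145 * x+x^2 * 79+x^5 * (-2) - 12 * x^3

Adding the polynomials and combining like terms:
(2*x^5 + x^2 - x - 1 + 4*x^3 + x^4*(-1)) + (x^2*78 + x^4 + 81 + x*(-144) + x^3*(-16))
= -12*x^3-145*x + x^5*2 + 79*x^2 + 80
d) -12*x^3-145*x + x^5*2 + 79*x^2 + 80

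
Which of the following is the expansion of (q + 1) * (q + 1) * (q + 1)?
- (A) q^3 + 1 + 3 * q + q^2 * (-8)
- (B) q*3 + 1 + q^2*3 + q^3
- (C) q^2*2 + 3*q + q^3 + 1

Expanding (q + 1) * (q + 1) * (q + 1):
= q*3 + 1 + q^2*3 + q^3
B) q*3 + 1 + q^2*3 + q^3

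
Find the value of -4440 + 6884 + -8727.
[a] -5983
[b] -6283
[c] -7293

First: -4440 + 6884 = 2444
Then: 2444 + -8727 = -6283
b) -6283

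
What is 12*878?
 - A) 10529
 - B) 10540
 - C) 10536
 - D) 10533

12 * 878 = 10536
C) 10536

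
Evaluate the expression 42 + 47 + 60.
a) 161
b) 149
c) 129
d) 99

First: 42 + 47 = 89
Then: 89 + 60 = 149
b) 149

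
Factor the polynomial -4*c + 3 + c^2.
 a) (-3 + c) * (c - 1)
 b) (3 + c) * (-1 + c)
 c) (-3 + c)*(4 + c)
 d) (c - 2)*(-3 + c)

We need to factor -4*c + 3 + c^2.
The factored form is (-3 + c) * (c - 1).
a) (-3 + c) * (c - 1)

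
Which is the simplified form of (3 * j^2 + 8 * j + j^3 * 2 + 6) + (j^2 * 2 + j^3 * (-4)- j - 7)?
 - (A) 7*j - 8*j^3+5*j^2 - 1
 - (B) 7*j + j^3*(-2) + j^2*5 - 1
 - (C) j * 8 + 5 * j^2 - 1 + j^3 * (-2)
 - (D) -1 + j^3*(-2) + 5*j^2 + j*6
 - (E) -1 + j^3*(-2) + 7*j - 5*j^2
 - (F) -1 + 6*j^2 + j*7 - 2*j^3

Adding the polynomials and combining like terms:
(3*j^2 + 8*j + j^3*2 + 6) + (j^2*2 + j^3*(-4) - j - 7)
= 7*j + j^3*(-2) + j^2*5 - 1
B) 7*j + j^3*(-2) + j^2*5 - 1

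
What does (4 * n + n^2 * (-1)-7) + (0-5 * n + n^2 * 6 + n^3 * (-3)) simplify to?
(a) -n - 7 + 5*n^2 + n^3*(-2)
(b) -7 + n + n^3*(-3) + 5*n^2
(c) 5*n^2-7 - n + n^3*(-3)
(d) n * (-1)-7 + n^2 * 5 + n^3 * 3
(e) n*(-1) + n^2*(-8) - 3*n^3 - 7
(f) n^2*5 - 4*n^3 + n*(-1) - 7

Adding the polynomials and combining like terms:
(4*n + n^2*(-1) - 7) + (0 - 5*n + n^2*6 + n^3*(-3))
= 5*n^2-7 - n + n^3*(-3)
c) 5*n^2-7 - n + n^3*(-3)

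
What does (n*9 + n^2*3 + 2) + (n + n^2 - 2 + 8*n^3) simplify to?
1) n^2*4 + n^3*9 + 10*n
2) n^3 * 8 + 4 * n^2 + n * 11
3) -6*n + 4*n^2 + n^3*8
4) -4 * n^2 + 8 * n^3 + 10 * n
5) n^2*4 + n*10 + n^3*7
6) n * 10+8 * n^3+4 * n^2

Adding the polynomials and combining like terms:
(n*9 + n^2*3 + 2) + (n + n^2 - 2 + 8*n^3)
= n * 10+8 * n^3+4 * n^2
6) n * 10+8 * n^3+4 * n^2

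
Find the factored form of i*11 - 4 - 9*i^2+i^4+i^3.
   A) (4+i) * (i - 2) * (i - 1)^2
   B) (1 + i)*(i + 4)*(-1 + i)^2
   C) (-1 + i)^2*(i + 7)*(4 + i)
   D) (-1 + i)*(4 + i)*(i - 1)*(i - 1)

We need to factor i*11 - 4 - 9*i^2+i^4+i^3.
The factored form is (-1 + i)*(4 + i)*(i - 1)*(i - 1).
D) (-1 + i)*(4 + i)*(i - 1)*(i - 1)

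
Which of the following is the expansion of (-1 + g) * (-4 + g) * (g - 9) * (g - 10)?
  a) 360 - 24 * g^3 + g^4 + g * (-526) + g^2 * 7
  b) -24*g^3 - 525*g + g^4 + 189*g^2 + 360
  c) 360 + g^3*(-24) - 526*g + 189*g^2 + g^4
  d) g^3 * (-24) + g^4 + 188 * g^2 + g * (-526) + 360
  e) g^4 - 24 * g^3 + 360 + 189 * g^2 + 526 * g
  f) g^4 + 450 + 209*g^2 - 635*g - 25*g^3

Expanding (-1 + g) * (-4 + g) * (g - 9) * (g - 10):
= 360 + g^3*(-24) - 526*g + 189*g^2 + g^4
c) 360 + g^3*(-24) - 526*g + 189*g^2 + g^4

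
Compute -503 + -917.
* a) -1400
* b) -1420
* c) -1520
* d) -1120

-503 + -917 = -1420
b) -1420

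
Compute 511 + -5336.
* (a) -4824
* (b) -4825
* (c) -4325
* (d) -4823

511 + -5336 = -4825
b) -4825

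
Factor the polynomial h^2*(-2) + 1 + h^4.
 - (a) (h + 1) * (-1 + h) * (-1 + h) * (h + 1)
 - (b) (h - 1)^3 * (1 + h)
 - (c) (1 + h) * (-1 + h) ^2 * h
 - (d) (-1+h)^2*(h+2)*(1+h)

We need to factor h^2*(-2) + 1 + h^4.
The factored form is (h + 1) * (-1 + h) * (-1 + h) * (h + 1).
a) (h + 1) * (-1 + h) * (-1 + h) * (h + 1)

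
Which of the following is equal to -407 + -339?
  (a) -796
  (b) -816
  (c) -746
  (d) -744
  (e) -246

-407 + -339 = -746
c) -746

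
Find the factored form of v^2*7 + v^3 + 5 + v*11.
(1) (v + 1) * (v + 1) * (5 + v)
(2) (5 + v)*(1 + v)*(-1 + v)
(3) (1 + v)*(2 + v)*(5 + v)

We need to factor v^2*7 + v^3 + 5 + v*11.
The factored form is (v + 1) * (v + 1) * (5 + v).
1) (v + 1) * (v + 1) * (5 + v)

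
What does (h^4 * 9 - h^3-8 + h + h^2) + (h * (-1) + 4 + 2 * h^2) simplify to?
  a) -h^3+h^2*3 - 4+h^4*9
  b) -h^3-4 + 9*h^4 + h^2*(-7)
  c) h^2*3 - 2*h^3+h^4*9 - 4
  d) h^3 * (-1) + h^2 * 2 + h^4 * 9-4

Adding the polynomials and combining like terms:
(h^4*9 - h^3 - 8 + h + h^2) + (h*(-1) + 4 + 2*h^2)
= -h^3+h^2*3 - 4+h^4*9
a) -h^3+h^2*3 - 4+h^4*9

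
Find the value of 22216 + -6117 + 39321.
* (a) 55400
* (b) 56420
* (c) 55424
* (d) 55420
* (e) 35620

First: 22216 + -6117 = 16099
Then: 16099 + 39321 = 55420
d) 55420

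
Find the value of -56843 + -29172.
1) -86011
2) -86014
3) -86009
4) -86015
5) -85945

-56843 + -29172 = -86015
4) -86015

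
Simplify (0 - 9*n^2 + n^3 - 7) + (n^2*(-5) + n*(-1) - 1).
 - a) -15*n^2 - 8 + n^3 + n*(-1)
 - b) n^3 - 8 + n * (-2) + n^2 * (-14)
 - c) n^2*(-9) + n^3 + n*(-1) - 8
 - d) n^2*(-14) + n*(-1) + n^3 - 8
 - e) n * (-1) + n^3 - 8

Adding the polynomials and combining like terms:
(0 - 9*n^2 + n^3 - 7) + (n^2*(-5) + n*(-1) - 1)
= n^2*(-14) + n*(-1) + n^3 - 8
d) n^2*(-14) + n*(-1) + n^3 - 8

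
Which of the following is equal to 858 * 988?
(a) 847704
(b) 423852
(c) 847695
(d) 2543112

858 * 988 = 847704
a) 847704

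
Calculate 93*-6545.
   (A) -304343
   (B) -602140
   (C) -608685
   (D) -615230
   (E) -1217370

93 * -6545 = -608685
C) -608685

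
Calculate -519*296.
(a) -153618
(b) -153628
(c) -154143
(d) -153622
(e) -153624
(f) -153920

-519 * 296 = -153624
e) -153624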